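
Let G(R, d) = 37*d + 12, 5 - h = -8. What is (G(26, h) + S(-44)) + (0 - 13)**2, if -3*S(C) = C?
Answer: 2030/3 ≈ 676.67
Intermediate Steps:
h = 13 (h = 5 - 1*(-8) = 5 + 8 = 13)
S(C) = -C/3
G(R, d) = 12 + 37*d
(G(26, h) + S(-44)) + (0 - 13)**2 = ((12 + 37*13) - 1/3*(-44)) + (0 - 13)**2 = ((12 + 481) + 44/3) + (-13)**2 = (493 + 44/3) + 169 = 1523/3 + 169 = 2030/3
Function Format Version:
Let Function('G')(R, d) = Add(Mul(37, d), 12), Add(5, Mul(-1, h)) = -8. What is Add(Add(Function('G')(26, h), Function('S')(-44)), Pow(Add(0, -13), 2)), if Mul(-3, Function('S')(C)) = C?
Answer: Rational(2030, 3) ≈ 676.67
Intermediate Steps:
h = 13 (h = Add(5, Mul(-1, -8)) = Add(5, 8) = 13)
Function('S')(C) = Mul(Rational(-1, 3), C)
Function('G')(R, d) = Add(12, Mul(37, d))
Add(Add(Function('G')(26, h), Function('S')(-44)), Pow(Add(0, -13), 2)) = Add(Add(Add(12, Mul(37, 13)), Mul(Rational(-1, 3), -44)), Pow(Add(0, -13), 2)) = Add(Add(Add(12, 481), Rational(44, 3)), Pow(-13, 2)) = Add(Add(493, Rational(44, 3)), 169) = Add(Rational(1523, 3), 169) = Rational(2030, 3)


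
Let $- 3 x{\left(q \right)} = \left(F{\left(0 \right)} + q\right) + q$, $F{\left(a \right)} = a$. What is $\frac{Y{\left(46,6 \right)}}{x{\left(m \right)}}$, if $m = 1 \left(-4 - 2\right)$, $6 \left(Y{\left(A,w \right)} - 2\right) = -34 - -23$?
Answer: $\frac{1}{24} \approx 0.041667$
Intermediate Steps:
$Y{\left(A,w \right)} = \frac{1}{6}$ ($Y{\left(A,w \right)} = 2 + \frac{-34 - -23}{6} = 2 + \frac{-34 + 23}{6} = 2 + \frac{1}{6} \left(-11\right) = 2 - \frac{11}{6} = \frac{1}{6}$)
$m = -6$ ($m = 1 \left(-6\right) = -6$)
$x{\left(q \right)} = - \frac{2 q}{3}$ ($x{\left(q \right)} = - \frac{\left(0 + q\right) + q}{3} = - \frac{q + q}{3} = - \frac{2 q}{3}$)
$\frac{Y{\left(46,6 \right)}}{x{\left(m \right)}} = \frac{1}{6 \left(\left(- \frac{2}{3}\right) \left(-6\right)\right)} = \frac{1}{6 \cdot 4} = \frac{1}{6} \cdot \frac{1}{4} = \frac{1}{24}$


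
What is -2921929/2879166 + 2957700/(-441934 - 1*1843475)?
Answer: -5064504037387/2193357296298 ≈ -2.3090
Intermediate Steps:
-2921929/2879166 + 2957700/(-441934 - 1*1843475) = -2921929*1/2879166 + 2957700/(-441934 - 1843475) = -2921929/2879166 + 2957700/(-2285409) = -2921929/2879166 + 2957700*(-1/2285409) = -2921929/2879166 - 985900/761803 = -5064504037387/2193357296298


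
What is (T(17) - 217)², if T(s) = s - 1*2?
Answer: 40804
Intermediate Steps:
T(s) = -2 + s (T(s) = s - 2 = -2 + s)
(T(17) - 217)² = ((-2 + 17) - 217)² = (15 - 217)² = (-202)² = 40804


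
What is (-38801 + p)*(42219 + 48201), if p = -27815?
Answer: -6023418720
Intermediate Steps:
(-38801 + p)*(42219 + 48201) = (-38801 - 27815)*(42219 + 48201) = -66616*90420 = -6023418720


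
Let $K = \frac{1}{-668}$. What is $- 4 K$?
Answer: $\frac{1}{167} \approx 0.005988$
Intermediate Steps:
$K = - \frac{1}{668} \approx -0.001497$
$- 4 K = \left(-4\right) \left(- \frac{1}{668}\right) = \frac{1}{167}$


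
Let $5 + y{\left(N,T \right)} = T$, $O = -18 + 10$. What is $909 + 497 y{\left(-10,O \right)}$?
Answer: $-5552$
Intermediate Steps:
$O = -8$
$y{\left(N,T \right)} = -5 + T$
$909 + 497 y{\left(-10,O \right)} = 909 + 497 \left(-5 - 8\right) = 909 + 497 \left(-13\right) = 909 - 6461 = -5552$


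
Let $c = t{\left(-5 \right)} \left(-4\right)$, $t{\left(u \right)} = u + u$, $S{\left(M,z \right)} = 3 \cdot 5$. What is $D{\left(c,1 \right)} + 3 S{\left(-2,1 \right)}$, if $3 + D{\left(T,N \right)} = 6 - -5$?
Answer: $53$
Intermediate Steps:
$S{\left(M,z \right)} = 15$
$t{\left(u \right)} = 2 u$
$c = 40$ ($c = 2 \left(-5\right) \left(-4\right) = \left(-10\right) \left(-4\right) = 40$)
$D{\left(T,N \right)} = 8$ ($D{\left(T,N \right)} = -3 + \left(6 - -5\right) = -3 + \left(6 + 5\right) = -3 + 11 = 8$)
$D{\left(c,1 \right)} + 3 S{\left(-2,1 \right)} = 8 + 3 \cdot 15 = 8 + 45 = 53$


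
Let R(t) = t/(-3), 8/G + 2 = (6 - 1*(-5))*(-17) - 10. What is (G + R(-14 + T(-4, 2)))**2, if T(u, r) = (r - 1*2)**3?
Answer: 7628644/356409 ≈ 21.404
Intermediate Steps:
T(u, r) = (-2 + r)**3 (T(u, r) = (r - 2)**3 = (-2 + r)**3)
G = -8/199 (G = 8/(-2 + ((6 - 1*(-5))*(-17) - 10)) = 8/(-2 + ((6 + 5)*(-17) - 10)) = 8/(-2 + (11*(-17) - 10)) = 8/(-2 + (-187 - 10)) = 8/(-2 - 197) = 8/(-199) = 8*(-1/199) = -8/199 ≈ -0.040201)
R(t) = -t/3 (R(t) = t*(-1/3) = -t/3)
(G + R(-14 + T(-4, 2)))**2 = (-8/199 - (-14 + (-2 + 2)**3)/3)**2 = (-8/199 - (-14 + 0**3)/3)**2 = (-8/199 - (-14 + 0)/3)**2 = (-8/199 - 1/3*(-14))**2 = (-8/199 + 14/3)**2 = (2762/597)**2 = 7628644/356409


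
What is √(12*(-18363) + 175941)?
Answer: 3*I*√4935 ≈ 210.75*I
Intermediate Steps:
√(12*(-18363) + 175941) = √(-220356 + 175941) = √(-44415) = 3*I*√4935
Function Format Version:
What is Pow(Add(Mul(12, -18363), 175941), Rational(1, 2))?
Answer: Mul(3, I, Pow(4935, Rational(1, 2))) ≈ Mul(210.75, I)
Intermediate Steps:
Pow(Add(Mul(12, -18363), 175941), Rational(1, 2)) = Pow(Add(-220356, 175941), Rational(1, 2)) = Pow(-44415, Rational(1, 2)) = Mul(3, I, Pow(4935, Rational(1, 2)))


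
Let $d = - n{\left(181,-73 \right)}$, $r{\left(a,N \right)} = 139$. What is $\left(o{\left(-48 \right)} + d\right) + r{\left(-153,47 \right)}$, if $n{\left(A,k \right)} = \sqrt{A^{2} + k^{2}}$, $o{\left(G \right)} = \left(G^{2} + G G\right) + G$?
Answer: $4699 - \sqrt{38090} \approx 4503.8$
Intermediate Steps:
$o{\left(G \right)} = G + 2 G^{2}$ ($o{\left(G \right)} = \left(G^{2} + G^{2}\right) + G = 2 G^{2} + G = G + 2 G^{2}$)
$d = - \sqrt{38090}$ ($d = - \sqrt{181^{2} + \left(-73\right)^{2}} = - \sqrt{32761 + 5329} = - \sqrt{38090} \approx -195.17$)
$\left(o{\left(-48 \right)} + d\right) + r{\left(-153,47 \right)} = \left(- 48 \left(1 + 2 \left(-48\right)\right) - \sqrt{38090}\right) + 139 = \left(- 48 \left(1 - 96\right) - \sqrt{38090}\right) + 139 = \left(\left(-48\right) \left(-95\right) - \sqrt{38090}\right) + 139 = \left(4560 - \sqrt{38090}\right) + 139 = 4699 - \sqrt{38090}$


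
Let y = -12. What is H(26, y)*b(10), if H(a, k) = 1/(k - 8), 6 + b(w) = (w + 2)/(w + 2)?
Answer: ¼ ≈ 0.25000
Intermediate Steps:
b(w) = -5 (b(w) = -6 + (w + 2)/(w + 2) = -6 + (2 + w)/(2 + w) = -6 + 1 = -5)
H(a, k) = 1/(-8 + k)
H(26, y)*b(10) = -5/(-8 - 12) = -5/(-20) = -1/20*(-5) = ¼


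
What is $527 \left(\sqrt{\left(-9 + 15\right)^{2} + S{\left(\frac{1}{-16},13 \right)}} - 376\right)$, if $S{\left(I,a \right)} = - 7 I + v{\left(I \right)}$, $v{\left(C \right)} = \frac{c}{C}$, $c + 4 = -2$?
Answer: $-198152 + \frac{527 \sqrt{2119}}{4} \approx -1.9209 \cdot 10^{5}$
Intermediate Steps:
$c = -6$ ($c = -4 - 2 = -6$)
$v{\left(C \right)} = - \frac{6}{C}$
$S{\left(I,a \right)} = - 7 I - \frac{6}{I}$
$527 \left(\sqrt{\left(-9 + 15\right)^{2} + S{\left(\frac{1}{-16},13 \right)}} - 376\right) = 527 \left(\sqrt{\left(-9 + 15\right)^{2} - \left(-96 - \frac{7}{16}\right)} - 376\right) = 527 \left(\sqrt{6^{2} - \left(- \frac{7}{16} + \frac{6}{- \frac{1}{16}}\right)} - 376\right) = 527 \left(\sqrt{36 + \left(\frac{7}{16} - -96\right)} - 376\right) = 527 \left(\sqrt{36 + \left(\frac{7}{16} + 96\right)} - 376\right) = 527 \left(\sqrt{36 + \frac{1543}{16}} - 376\right) = 527 \left(\sqrt{\frac{2119}{16}} - 376\right) = 527 \left(\frac{\sqrt{2119}}{4} - 376\right) = 527 \left(-376 + \frac{\sqrt{2119}}{4}\right) = -198152 + \frac{527 \sqrt{2119}}{4}$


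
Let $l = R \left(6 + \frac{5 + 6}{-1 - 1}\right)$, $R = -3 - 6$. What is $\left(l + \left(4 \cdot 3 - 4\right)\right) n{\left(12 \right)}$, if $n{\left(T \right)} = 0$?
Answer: $0$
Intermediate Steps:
$R = -9$ ($R = -3 - 6 = -9$)
$l = - \frac{9}{2}$ ($l = - 9 \left(6 + \frac{5 + 6}{-1 - 1}\right) = - 9 \left(6 + \frac{11}{-2}\right) = - 9 \left(6 + 11 \left(- \frac{1}{2}\right)\right) = - 9 \left(6 - \frac{11}{2}\right) = \left(-9\right) \frac{1}{2} = - \frac{9}{2} \approx -4.5$)
$\left(l + \left(4 \cdot 3 - 4\right)\right) n{\left(12 \right)} = \left(- \frac{9}{2} + \left(4 \cdot 3 - 4\right)\right) 0 = \left(- \frac{9}{2} + \left(12 - 4\right)\right) 0 = \left(- \frac{9}{2} + 8\right) 0 = \frac{7}{2} \cdot 0 = 0$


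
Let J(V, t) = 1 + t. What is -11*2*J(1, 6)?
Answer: -154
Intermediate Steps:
-11*2*J(1, 6) = -11*2*(1 + 6) = -22*7 = -1*154 = -154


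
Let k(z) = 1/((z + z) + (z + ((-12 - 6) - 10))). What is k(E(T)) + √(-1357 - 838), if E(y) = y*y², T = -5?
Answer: -1/403 + I*√2195 ≈ -0.0024814 + 46.851*I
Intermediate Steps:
E(y) = y³
k(z) = 1/(-28 + 3*z) (k(z) = 1/(2*z + (z + (-18 - 10))) = 1/(2*z + (z - 28)) = 1/(2*z + (-28 + z)) = 1/(-28 + 3*z))
k(E(T)) + √(-1357 - 838) = 1/(-28 + 3*(-5)³) + √(-1357 - 838) = 1/(-28 + 3*(-125)) + √(-2195) = 1/(-28 - 375) + I*√2195 = 1/(-403) + I*√2195 = -1/403 + I*√2195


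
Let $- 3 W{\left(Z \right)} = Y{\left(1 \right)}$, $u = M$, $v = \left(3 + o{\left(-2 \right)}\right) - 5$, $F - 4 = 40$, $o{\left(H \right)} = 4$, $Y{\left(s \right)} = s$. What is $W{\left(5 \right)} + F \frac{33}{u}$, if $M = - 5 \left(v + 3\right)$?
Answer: $- \frac{4381}{75} \approx -58.413$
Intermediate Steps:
$F = 44$ ($F = 4 + 40 = 44$)
$v = 2$ ($v = \left(3 + 4\right) - 5 = 7 - 5 = 2$)
$M = -25$ ($M = - 5 \left(2 + 3\right) = \left(-5\right) 5 = -25$)
$u = -25$
$W{\left(Z \right)} = - \frac{1}{3}$ ($W{\left(Z \right)} = \left(- \frac{1}{3}\right) 1 = - \frac{1}{3}$)
$W{\left(5 \right)} + F \frac{33}{u} = - \frac{1}{3} + 44 \frac{33}{-25} = - \frac{1}{3} + 44 \cdot 33 \left(- \frac{1}{25}\right) = - \frac{1}{3} + 44 \left(- \frac{33}{25}\right) = - \frac{1}{3} - \frac{1452}{25} = - \frac{4381}{75}$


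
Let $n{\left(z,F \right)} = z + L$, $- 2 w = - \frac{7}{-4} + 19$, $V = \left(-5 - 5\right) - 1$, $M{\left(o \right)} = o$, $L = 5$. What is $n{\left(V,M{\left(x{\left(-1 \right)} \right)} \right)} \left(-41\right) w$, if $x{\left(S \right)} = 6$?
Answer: $- \frac{10209}{4} \approx -2552.3$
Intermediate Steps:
$V = -11$ ($V = -10 - 1 = -11$)
$w = - \frac{83}{8}$ ($w = - \frac{- \frac{7}{-4} + 19}{2} = - \frac{\left(-7\right) \left(- \frac{1}{4}\right) + 19}{2} = - \frac{\frac{7}{4} + 19}{2} = \left(- \frac{1}{2}\right) \frac{83}{4} = - \frac{83}{8} \approx -10.375$)
$n{\left(z,F \right)} = 5 + z$ ($n{\left(z,F \right)} = z + 5 = 5 + z$)
$n{\left(V,M{\left(x{\left(-1 \right)} \right)} \right)} \left(-41\right) w = \left(5 - 11\right) \left(-41\right) \left(- \frac{83}{8}\right) = \left(-6\right) \left(-41\right) \left(- \frac{83}{8}\right) = 246 \left(- \frac{83}{8}\right) = - \frac{10209}{4}$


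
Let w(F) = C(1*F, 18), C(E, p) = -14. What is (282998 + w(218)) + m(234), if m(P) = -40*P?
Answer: 273624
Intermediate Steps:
w(F) = -14
(282998 + w(218)) + m(234) = (282998 - 14) - 40*234 = 282984 - 9360 = 273624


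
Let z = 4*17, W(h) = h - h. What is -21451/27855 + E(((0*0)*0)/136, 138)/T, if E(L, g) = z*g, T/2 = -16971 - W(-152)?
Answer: -164913527/157575735 ≈ -1.0466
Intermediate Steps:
W(h) = 0
T = -33942 (T = 2*(-16971 - 1*0) = 2*(-16971 + 0) = 2*(-16971) = -33942)
z = 68
E(L, g) = 68*g
-21451/27855 + E(((0*0)*0)/136, 138)/T = -21451/27855 + (68*138)/(-33942) = -21451*1/27855 + 9384*(-1/33942) = -21451/27855 - 1564/5657 = -164913527/157575735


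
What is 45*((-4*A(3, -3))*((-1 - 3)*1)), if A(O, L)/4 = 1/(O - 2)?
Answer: 2880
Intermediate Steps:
A(O, L) = 4/(-2 + O) (A(O, L) = 4/(O - 2) = 4/(-2 + O))
45*((-4*A(3, -3))*((-1 - 3)*1)) = 45*((-16/(-2 + 3))*((-1 - 3)*1)) = 45*((-16/1)*(-4*1)) = 45*(-16*(-4)) = 45*64 = 2880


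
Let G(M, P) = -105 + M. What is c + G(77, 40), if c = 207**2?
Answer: 42821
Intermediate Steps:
c = 42849
c + G(77, 40) = 42849 + (-105 + 77) = 42849 - 28 = 42821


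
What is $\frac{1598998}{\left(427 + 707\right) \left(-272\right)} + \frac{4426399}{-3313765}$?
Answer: $- \frac{68000178839}{10429838640} \approx -6.5198$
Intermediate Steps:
$\frac{1598998}{\left(427 + 707\right) \left(-272\right)} + \frac{4426399}{-3313765} = \frac{1598998}{1134 \left(-272\right)} + 4426399 \left(- \frac{1}{3313765}\right) = \frac{1598998}{-308448} - \frac{4426399}{3313765} = 1598998 \left(- \frac{1}{308448}\right) - \frac{4426399}{3313765} = - \frac{799499}{154224} - \frac{4426399}{3313765} = - \frac{68000178839}{10429838640}$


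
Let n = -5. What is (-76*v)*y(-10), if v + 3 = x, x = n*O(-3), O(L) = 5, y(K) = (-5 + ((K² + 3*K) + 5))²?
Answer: 10427200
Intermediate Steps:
y(K) = (K² + 3*K)² (y(K) = (-5 + (5 + K² + 3*K))² = (K² + 3*K)²)
x = -25 (x = -5*5 = -25)
v = -28 (v = -3 - 25 = -28)
(-76*v)*y(-10) = (-76*(-28))*((-10)²*(3 - 10)²) = 2128*(100*(-7)²) = 2128*(100*49) = 2128*4900 = 10427200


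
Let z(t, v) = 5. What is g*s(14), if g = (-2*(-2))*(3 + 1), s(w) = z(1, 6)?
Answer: 80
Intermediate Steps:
s(w) = 5
g = 16 (g = 4*4 = 16)
g*s(14) = 16*5 = 80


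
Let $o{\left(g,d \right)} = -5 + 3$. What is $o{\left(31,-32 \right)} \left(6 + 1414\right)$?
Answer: $-2840$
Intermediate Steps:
$o{\left(g,d \right)} = -2$
$o{\left(31,-32 \right)} \left(6 + 1414\right) = - 2 \left(6 + 1414\right) = \left(-2\right) 1420 = -2840$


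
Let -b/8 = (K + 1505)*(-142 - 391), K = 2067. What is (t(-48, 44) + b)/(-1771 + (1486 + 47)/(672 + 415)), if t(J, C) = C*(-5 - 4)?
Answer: -4138918811/480886 ≈ -8606.9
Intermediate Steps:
t(J, C) = -9*C (t(J, C) = C*(-9) = -9*C)
b = 15231008 (b = -8*(2067 + 1505)*(-142 - 391) = -28576*(-533) = -8*(-1903876) = 15231008)
(t(-48, 44) + b)/(-1771 + (1486 + 47)/(672 + 415)) = (-9*44 + 15231008)/(-1771 + (1486 + 47)/(672 + 415)) = (-396 + 15231008)/(-1771 + 1533/1087) = 15230612/(-1771 + 1533*(1/1087)) = 15230612/(-1771 + 1533/1087) = 15230612/(-1923544/1087) = 15230612*(-1087/1923544) = -4138918811/480886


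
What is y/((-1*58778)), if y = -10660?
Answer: 5330/29389 ≈ 0.18136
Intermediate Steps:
y/((-1*58778)) = -10660/((-1*58778)) = -10660/(-58778) = -10660*(-1/58778) = 5330/29389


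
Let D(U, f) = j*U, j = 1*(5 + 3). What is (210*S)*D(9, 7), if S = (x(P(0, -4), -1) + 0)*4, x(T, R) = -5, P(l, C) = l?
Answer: -302400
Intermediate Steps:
j = 8 (j = 1*8 = 8)
D(U, f) = 8*U
S = -20 (S = (-5 + 0)*4 = -5*4 = -20)
(210*S)*D(9, 7) = (210*(-20))*(8*9) = -4200*72 = -302400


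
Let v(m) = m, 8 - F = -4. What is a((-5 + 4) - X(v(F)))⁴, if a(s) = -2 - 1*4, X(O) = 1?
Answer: 1296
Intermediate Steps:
F = 12 (F = 8 - 1*(-4) = 8 + 4 = 12)
a(s) = -6 (a(s) = -2 - 4 = -6)
a((-5 + 4) - X(v(F)))⁴ = (-6)⁴ = 1296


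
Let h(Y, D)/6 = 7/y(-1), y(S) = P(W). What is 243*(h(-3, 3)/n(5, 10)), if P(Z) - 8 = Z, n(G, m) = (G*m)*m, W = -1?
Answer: 729/250 ≈ 2.9160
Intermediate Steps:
n(G, m) = G*m²
P(Z) = 8 + Z
y(S) = 7 (y(S) = 8 - 1 = 7)
h(Y, D) = 6 (h(Y, D) = 6*(7/7) = 6*(7*(⅐)) = 6*1 = 6)
243*(h(-3, 3)/n(5, 10)) = 243*(6/((5*10²))) = 243*(6/((5*100))) = 243*(6/500) = 243*(6*(1/500)) = 243*(3/250) = 729/250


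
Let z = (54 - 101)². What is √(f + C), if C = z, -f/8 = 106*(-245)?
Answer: √209969 ≈ 458.22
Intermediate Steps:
f = 207760 (f = -848*(-245) = -8*(-25970) = 207760)
z = 2209 (z = (-47)² = 2209)
C = 2209
√(f + C) = √(207760 + 2209) = √209969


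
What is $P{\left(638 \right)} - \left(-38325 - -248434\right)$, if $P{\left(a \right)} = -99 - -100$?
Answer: $-210108$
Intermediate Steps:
$P{\left(a \right)} = 1$ ($P{\left(a \right)} = -99 + 100 = 1$)
$P{\left(638 \right)} - \left(-38325 - -248434\right) = 1 - \left(-38325 - -248434\right) = 1 - \left(-38325 + 248434\right) = 1 - 210109 = -210108$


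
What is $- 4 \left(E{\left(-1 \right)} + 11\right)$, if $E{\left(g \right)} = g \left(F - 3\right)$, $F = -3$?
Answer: $-68$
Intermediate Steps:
$E{\left(g \right)} = - 6 g$ ($E{\left(g \right)} = g \left(-3 - 3\right) = g \left(-6\right) = - 6 g$)
$- 4 \left(E{\left(-1 \right)} + 11\right) = - 4 \left(\left(-6\right) \left(-1\right) + 11\right) = - 4 \left(6 + 11\right) = \left(-4\right) 17 = -68$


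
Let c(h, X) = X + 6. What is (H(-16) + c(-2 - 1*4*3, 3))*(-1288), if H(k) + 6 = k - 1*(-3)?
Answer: 12880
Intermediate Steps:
H(k) = -3 + k (H(k) = -6 + (k - 1*(-3)) = -6 + (k + 3) = -6 + (3 + k) = -3 + k)
c(h, X) = 6 + X
(H(-16) + c(-2 - 1*4*3, 3))*(-1288) = ((-3 - 16) + (6 + 3))*(-1288) = (-19 + 9)*(-1288) = -10*(-1288) = 12880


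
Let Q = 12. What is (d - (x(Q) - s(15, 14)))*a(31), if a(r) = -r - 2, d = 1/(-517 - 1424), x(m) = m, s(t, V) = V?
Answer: -42691/647 ≈ -65.983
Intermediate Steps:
d = -1/1941 (d = 1/(-1941) = -1/1941 ≈ -0.00051520)
a(r) = -2 - r
(d - (x(Q) - s(15, 14)))*a(31) = (-1/1941 - (12 - 1*14))*(-2 - 1*31) = (-1/1941 - (12 - 14))*(-2 - 31) = (-1/1941 - 1*(-2))*(-33) = (-1/1941 + 2)*(-33) = (3881/1941)*(-33) = -42691/647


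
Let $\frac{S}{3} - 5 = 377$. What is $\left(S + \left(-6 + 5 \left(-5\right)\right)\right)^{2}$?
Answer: $1243225$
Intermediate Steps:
$S = 1146$ ($S = 15 + 3 \cdot 377 = 15 + 1131 = 1146$)
$\left(S + \left(-6 + 5 \left(-5\right)\right)\right)^{2} = \left(1146 + \left(-6 + 5 \left(-5\right)\right)\right)^{2} = \left(1146 - 31\right)^{2} = 1115^{2} = 1243225$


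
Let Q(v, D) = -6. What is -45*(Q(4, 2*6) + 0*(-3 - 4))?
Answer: 270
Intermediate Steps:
-45*(Q(4, 2*6) + 0*(-3 - 4)) = -45*(-6 + 0*(-3 - 4)) = -45*(-6 + 0*(-7)) = -45*(-6 + 0) = -45*(-6) = 270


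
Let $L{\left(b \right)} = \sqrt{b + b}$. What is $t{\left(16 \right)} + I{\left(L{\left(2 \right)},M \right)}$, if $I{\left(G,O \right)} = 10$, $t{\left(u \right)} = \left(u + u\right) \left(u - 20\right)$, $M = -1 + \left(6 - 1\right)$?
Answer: $-118$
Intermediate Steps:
$L{\left(b \right)} = \sqrt{2} \sqrt{b}$ ($L{\left(b \right)} = \sqrt{2 b} = \sqrt{2} \sqrt{b}$)
$M = 4$ ($M = -1 + \left(6 - 1\right) = -1 + 5 = 4$)
$t{\left(u \right)} = 2 u \left(-20 + u\right)$
$t{\left(16 \right)} + I{\left(L{\left(2 \right)},M \right)} = 2 \cdot 16 \left(-20 + 16\right) + 10 = 2 \cdot 16 \left(-4\right) + 10 = -128 + 10 = -118$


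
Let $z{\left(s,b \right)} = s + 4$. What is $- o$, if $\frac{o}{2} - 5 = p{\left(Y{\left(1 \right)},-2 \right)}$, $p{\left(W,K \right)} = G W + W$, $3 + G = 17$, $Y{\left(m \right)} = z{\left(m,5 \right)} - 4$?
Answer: $-40$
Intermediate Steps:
$z{\left(s,b \right)} = 4 + s$
$Y{\left(m \right)} = m$ ($Y{\left(m \right)} = \left(4 + m\right) - 4 = m$)
$G = 14$ ($G = -3 + 17 = 14$)
$p{\left(W,K \right)} = 15 W$ ($p{\left(W,K \right)} = 14 W + W = 15 W$)
$o = 40$ ($o = 10 + 2 \cdot 15 \cdot 1 = 10 + 2 \cdot 15 = 10 + 30 = 40$)
$- o = \left(-1\right) 40 = -40$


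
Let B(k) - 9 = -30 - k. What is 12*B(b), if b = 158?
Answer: -2148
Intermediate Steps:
B(k) = -21 - k (B(k) = 9 + (-30 - k) = -21 - k)
12*B(b) = 12*(-21 - 1*158) = 12*(-21 - 158) = 12*(-179) = -2148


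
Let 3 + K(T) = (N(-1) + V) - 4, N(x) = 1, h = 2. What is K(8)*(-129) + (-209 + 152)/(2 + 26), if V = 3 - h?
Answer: 18003/28 ≈ 642.96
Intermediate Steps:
V = 1 (V = 3 - 1*2 = 3 - 2 = 1)
K(T) = -5 (K(T) = -3 + ((1 + 1) - 4) = -3 + (2 - 4) = -3 - 2 = -5)
K(8)*(-129) + (-209 + 152)/(2 + 26) = -5*(-129) + (-209 + 152)/(2 + 26) = 645 - 57/28 = 18003/28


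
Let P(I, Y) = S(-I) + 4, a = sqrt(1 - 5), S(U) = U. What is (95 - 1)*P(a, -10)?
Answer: 376 - 188*I ≈ 376.0 - 188.0*I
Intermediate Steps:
a = 2*I (a = sqrt(-4) = 2*I ≈ 2.0*I)
P(I, Y) = 4 - I (P(I, Y) = -I + 4 = 4 - I)
(95 - 1)*P(a, -10) = (95 - 1)*(4 - 2*I) = 94*(4 - 2*I) = 376 - 188*I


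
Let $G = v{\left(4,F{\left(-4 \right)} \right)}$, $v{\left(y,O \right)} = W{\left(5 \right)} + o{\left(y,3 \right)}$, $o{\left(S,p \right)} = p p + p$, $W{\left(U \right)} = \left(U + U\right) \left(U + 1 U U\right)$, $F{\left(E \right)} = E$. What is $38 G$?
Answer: $11856$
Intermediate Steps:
$W{\left(U \right)} = 2 U \left(U + U^{2}\right)$ ($W{\left(U \right)} = 2 U \left(U + U U\right) = 2 U \left(U + U^{2}\right)$)
$o{\left(S,p \right)} = p + p^{2}$ ($o{\left(S,p \right)} = p^{2} + p = p + p^{2}$)
$v{\left(y,O \right)} = 312$ ($v{\left(y,O \right)} = 2 \cdot 5^{2} \left(1 + 5\right) + 3 \left(1 + 3\right) = 2 \cdot 25 \cdot 6 + 3 \cdot 4 = 300 + 12 = 312$)
$G = 312$
$38 G = 38 \cdot 312 = 11856$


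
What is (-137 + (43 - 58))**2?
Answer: 23104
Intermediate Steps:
(-137 + (43 - 58))**2 = (-137 - 15)**2 = (-152)**2 = 23104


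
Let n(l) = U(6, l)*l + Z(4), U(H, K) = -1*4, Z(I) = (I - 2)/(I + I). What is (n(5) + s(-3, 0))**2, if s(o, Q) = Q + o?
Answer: 8281/16 ≈ 517.56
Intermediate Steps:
Z(I) = (-2 + I)/(2*I) (Z(I) = (-2 + I)/((2*I)) = (-2 + I)*(1/(2*I)) = (-2 + I)/(2*I))
U(H, K) = -4
n(l) = 1/4 - 4*l (n(l) = -4*l + (1/2)*(-2 + 4)/4 = -4*l + (1/2)*(1/4)*2 = -4*l + 1/4 = 1/4 - 4*l)
(n(5) + s(-3, 0))**2 = ((1/4 - 4*5) + (0 - 3))**2 = ((1/4 - 20) - 3)**2 = (-79/4 - 3)**2 = (-91/4)**2 = 8281/16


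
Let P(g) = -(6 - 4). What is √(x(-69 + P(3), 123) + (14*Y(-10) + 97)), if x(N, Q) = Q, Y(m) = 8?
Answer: 2*√83 ≈ 18.221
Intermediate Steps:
P(g) = -2 (P(g) = -1*2 = -2)
√(x(-69 + P(3), 123) + (14*Y(-10) + 97)) = √(123 + (14*8 + 97)) = √(123 + (112 + 97)) = √(123 + 209) = √332 = 2*√83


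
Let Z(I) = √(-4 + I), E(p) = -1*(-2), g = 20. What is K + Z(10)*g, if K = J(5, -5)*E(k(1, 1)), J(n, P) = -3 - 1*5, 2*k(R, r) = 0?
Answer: -16 + 20*√6 ≈ 32.990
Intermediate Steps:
k(R, r) = 0 (k(R, r) = (½)*0 = 0)
J(n, P) = -8 (J(n, P) = -3 - 5 = -8)
E(p) = 2
K = -16 (K = -8*2 = -16)
K + Z(10)*g = -16 + √(-4 + 10)*20 = -16 + √6*20 = -16 + 20*√6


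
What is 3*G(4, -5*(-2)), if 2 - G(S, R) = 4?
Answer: -6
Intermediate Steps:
G(S, R) = -2 (G(S, R) = 2 - 1*4 = 2 - 4 = -2)
3*G(4, -5*(-2)) = 3*(-2) = -6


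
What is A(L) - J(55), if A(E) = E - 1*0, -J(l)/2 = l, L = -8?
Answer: 102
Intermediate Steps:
J(l) = -2*l
A(E) = E (A(E) = E + 0 = E)
A(L) - J(55) = -8 - (-2)*55 = -8 - 1*(-110) = -8 + 110 = 102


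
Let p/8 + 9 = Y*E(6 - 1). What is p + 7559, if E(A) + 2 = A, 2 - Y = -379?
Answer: 16631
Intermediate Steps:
Y = 381 (Y = 2 - 1*(-379) = 2 + 379 = 381)
E(A) = -2 + A
p = 9072 (p = -72 + 8*(381*(-2 + (6 - 1))) = -72 + 8*(381*(-2 + 5)) = -72 + 8*(381*3) = -72 + 8*1143 = -72 + 9144 = 9072)
p + 7559 = 9072 + 7559 = 16631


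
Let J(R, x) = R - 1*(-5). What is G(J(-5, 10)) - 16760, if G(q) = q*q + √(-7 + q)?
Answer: -16760 + I*√7 ≈ -16760.0 + 2.6458*I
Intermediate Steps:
J(R, x) = 5 + R (J(R, x) = R + 5 = 5 + R)
G(q) = q² + √(-7 + q)
G(J(-5, 10)) - 16760 = ((5 - 5)² + √(-7 + (5 - 5))) - 16760 = (0² + √(-7 + 0)) - 16760 = (0 + √(-7)) - 16760 = (0 + I*√7) - 16760 = I*√7 - 16760 = -16760 + I*√7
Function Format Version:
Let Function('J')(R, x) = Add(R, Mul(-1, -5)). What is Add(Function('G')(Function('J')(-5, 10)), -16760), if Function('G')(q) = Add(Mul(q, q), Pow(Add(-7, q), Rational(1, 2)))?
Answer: Add(-16760, Mul(I, Pow(7, Rational(1, 2)))) ≈ Add(-16760., Mul(2.6458, I))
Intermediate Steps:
Function('J')(R, x) = Add(5, R) (Function('J')(R, x) = Add(R, 5) = Add(5, R))
Function('G')(q) = Add(Pow(q, 2), Pow(Add(-7, q), Rational(1, 2)))
Add(Function('G')(Function('J')(-5, 10)), -16760) = Add(Add(Pow(Add(5, -5), 2), Pow(Add(-7, Add(5, -5)), Rational(1, 2))), -16760) = Add(Add(Pow(0, 2), Pow(Add(-7, 0), Rational(1, 2))), -16760) = Add(Add(0, Pow(-7, Rational(1, 2))), -16760) = Add(Add(0, Mul(I, Pow(7, Rational(1, 2)))), -16760) = Add(Mul(I, Pow(7, Rational(1, 2))), -16760) = Add(-16760, Mul(I, Pow(7, Rational(1, 2))))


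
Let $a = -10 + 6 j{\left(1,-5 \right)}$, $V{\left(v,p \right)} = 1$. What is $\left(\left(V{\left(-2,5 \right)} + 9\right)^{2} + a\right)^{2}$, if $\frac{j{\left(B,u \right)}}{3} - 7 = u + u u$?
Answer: $331776$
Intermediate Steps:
$j{\left(B,u \right)} = 21 + 3 u + 3 u^{2}$ ($j{\left(B,u \right)} = 21 + 3 \left(u + u u\right) = 21 + 3 \left(u + u^{2}\right) = 21 + \left(3 u + 3 u^{2}\right) = 21 + 3 u + 3 u^{2}$)
$a = 476$ ($a = -10 + 6 \left(21 + 3 \left(-5\right) + 3 \left(-5\right)^{2}\right) = -10 + 6 \left(21 - 15 + 3 \cdot 25\right) = -10 + 6 \left(21 - 15 + 75\right) = -10 + 6 \cdot 81 = -10 + 486 = 476$)
$\left(\left(V{\left(-2,5 \right)} + 9\right)^{2} + a\right)^{2} = \left(\left(1 + 9\right)^{2} + 476\right)^{2} = \left(10^{2} + 476\right)^{2} = \left(100 + 476\right)^{2} = 576^{2} = 331776$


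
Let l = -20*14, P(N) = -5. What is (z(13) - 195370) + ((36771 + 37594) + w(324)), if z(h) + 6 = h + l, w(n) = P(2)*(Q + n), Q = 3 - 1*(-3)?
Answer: -122928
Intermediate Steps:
Q = 6 (Q = 3 + 3 = 6)
w(n) = -30 - 5*n (w(n) = -5*(6 + n) = -30 - 5*n)
l = -280
z(h) = -286 + h (z(h) = -6 + (h - 280) = -6 + (-280 + h) = -286 + h)
(z(13) - 195370) + ((36771 + 37594) + w(324)) = ((-286 + 13) - 195370) + ((36771 + 37594) + (-30 - 5*324)) = (-273 - 195370) + (74365 + (-30 - 1620)) = -195643 + (74365 - 1650) = -195643 + 72715 = -122928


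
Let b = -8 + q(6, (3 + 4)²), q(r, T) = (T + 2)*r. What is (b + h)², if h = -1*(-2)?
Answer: 90000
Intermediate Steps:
h = 2
q(r, T) = r*(2 + T) (q(r, T) = (2 + T)*r = r*(2 + T))
b = 298 (b = -8 + 6*(2 + (3 + 4)²) = -8 + 6*(2 + 7²) = -8 + 6*(2 + 49) = -8 + 6*51 = -8 + 306 = 298)
(b + h)² = (298 + 2)² = 300² = 90000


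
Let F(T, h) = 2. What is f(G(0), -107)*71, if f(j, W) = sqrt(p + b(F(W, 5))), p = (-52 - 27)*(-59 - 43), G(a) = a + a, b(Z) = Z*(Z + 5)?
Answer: 142*sqrt(2018) ≈ 6378.9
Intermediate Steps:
b(Z) = Z*(5 + Z)
G(a) = 2*a
p = 8058 (p = -79*(-102) = 8058)
f(j, W) = 2*sqrt(2018) (f(j, W) = sqrt(8058 + 2*(5 + 2)) = sqrt(8058 + 2*7) = sqrt(8058 + 14) = sqrt(8072) = 2*sqrt(2018))
f(G(0), -107)*71 = (2*sqrt(2018))*71 = 142*sqrt(2018)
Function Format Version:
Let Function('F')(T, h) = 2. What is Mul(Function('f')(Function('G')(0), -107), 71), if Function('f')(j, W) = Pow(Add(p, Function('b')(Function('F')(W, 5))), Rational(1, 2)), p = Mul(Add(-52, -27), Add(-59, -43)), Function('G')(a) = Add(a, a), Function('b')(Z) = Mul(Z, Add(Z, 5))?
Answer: Mul(142, Pow(2018, Rational(1, 2))) ≈ 6378.9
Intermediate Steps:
Function('b')(Z) = Mul(Z, Add(5, Z))
Function('G')(a) = Mul(2, a)
p = 8058 (p = Mul(-79, -102) = 8058)
Function('f')(j, W) = Mul(2, Pow(2018, Rational(1, 2))) (Function('f')(j, W) = Pow(Add(8058, Mul(2, Add(5, 2))), Rational(1, 2)) = Pow(Add(8058, Mul(2, 7)), Rational(1, 2)) = Pow(Add(8058, 14), Rational(1, 2)) = Pow(8072, Rational(1, 2)) = Mul(2, Pow(2018, Rational(1, 2))))
Mul(Function('f')(Function('G')(0), -107), 71) = Mul(Mul(2, Pow(2018, Rational(1, 2))), 71) = Mul(142, Pow(2018, Rational(1, 2)))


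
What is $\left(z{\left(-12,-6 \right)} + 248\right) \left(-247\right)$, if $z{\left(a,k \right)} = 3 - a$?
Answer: $-64961$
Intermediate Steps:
$\left(z{\left(-12,-6 \right)} + 248\right) \left(-247\right) = \left(\left(3 - -12\right) + 248\right) \left(-247\right) = \left(\left(3 + 12\right) + 248\right) \left(-247\right) = \left(15 + 248\right) \left(-247\right) = 263 \left(-247\right) = -64961$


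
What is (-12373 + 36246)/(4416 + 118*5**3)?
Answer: 23873/19166 ≈ 1.2456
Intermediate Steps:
(-12373 + 36246)/(4416 + 118*5**3) = 23873/(4416 + 118*125) = 23873/(4416 + 14750) = 23873/19166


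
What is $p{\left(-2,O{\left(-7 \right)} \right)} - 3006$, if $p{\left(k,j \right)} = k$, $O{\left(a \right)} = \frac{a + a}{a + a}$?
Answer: $-3008$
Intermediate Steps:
$O{\left(a \right)} = 1$ ($O{\left(a \right)} = \frac{2 a}{2 a} = 2 a \frac{1}{2 a} = 1$)
$p{\left(-2,O{\left(-7 \right)} \right)} - 3006 = -2 - 3006 = -3008$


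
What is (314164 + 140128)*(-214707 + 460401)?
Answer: 111616818648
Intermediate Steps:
(314164 + 140128)*(-214707 + 460401) = 454292*245694 = 111616818648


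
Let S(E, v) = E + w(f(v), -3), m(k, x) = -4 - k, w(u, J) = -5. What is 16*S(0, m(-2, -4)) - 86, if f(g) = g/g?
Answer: -166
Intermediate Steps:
f(g) = 1
S(E, v) = -5 + E (S(E, v) = E - 5 = -5 + E)
16*S(0, m(-2, -4)) - 86 = 16*(-5 + 0) - 86 = 16*(-5) - 86 = -80 - 86 = -166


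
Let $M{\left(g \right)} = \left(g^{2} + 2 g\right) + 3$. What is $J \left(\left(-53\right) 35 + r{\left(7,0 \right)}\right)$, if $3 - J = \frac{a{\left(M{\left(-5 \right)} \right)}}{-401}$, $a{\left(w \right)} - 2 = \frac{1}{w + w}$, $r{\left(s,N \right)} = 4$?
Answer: $- \frac{26766077}{4812} \approx -5562.4$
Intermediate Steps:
$M{\left(g \right)} = 3 + g^{2} + 2 g$
$a{\left(w \right)} = 2 + \frac{1}{2 w}$ ($a{\left(w \right)} = 2 + \frac{1}{w + w} = 2 + \frac{1}{2 w}$)
$J = \frac{43381}{14436}$ ($J = 3 - \frac{2 + \frac{1}{2 \left(3 + \left(-5\right)^{2} + 2 \left(-5\right)\right)}}{-401} = 3 - \left(2 + \frac{1}{2 \left(3 + 25 - 10\right)}\right) \left(- \frac{1}{401}\right) = 3 - \left(2 + \frac{1}{2 \cdot 18}\right) \left(- \frac{1}{401}\right) = 3 - \left(2 + \frac{1}{2} \cdot \frac{1}{18}\right) \left(- \frac{1}{401}\right) = 3 - \left(2 + \frac{1}{36}\right) \left(- \frac{1}{401}\right) = 3 - \frac{73}{36} \left(- \frac{1}{401}\right) = 3 - - \frac{73}{14436} = 3 + \frac{73}{14436} = \frac{43381}{14436} \approx 3.0051$)
$J \left(\left(-53\right) 35 + r{\left(7,0 \right)}\right) = \frac{43381 \left(\left(-53\right) 35 + 4\right)}{14436} = \frac{43381 \left(-1855 + 4\right)}{14436} = \frac{43381}{14436} \left(-1851\right) = - \frac{26766077}{4812}$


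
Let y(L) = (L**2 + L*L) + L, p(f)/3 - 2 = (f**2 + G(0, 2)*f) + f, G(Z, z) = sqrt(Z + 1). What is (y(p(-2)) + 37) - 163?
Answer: -48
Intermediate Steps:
G(Z, z) = sqrt(1 + Z)
p(f) = 6 + 3*f**2 + 6*f (p(f) = 6 + 3*((f**2 + sqrt(1 + 0)*f) + f) = 6 + 3*((f**2 + sqrt(1)*f) + f) = 6 + 3*((f**2 + 1*f) + f) = 6 + 3*((f**2 + f) + f) = 6 + 3*((f + f**2) + f) = 6 + 3*(f**2 + 2*f) = 6 + (3*f**2 + 6*f) = 6 + 3*f**2 + 6*f)
y(L) = L + 2*L**2 (y(L) = (L**2 + L**2) + L = 2*L**2 + L = L + 2*L**2)
(y(p(-2)) + 37) - 163 = ((6 + 3*(-2)**2 + 6*(-2))*(1 + 2*(6 + 3*(-2)**2 + 6*(-2))) + 37) - 163 = ((6 + 3*4 - 12)*(1 + 2*(6 + 3*4 - 12)) + 37) - 163 = ((6 + 12 - 12)*(1 + 2*(6 + 12 - 12)) + 37) - 163 = (6*(1 + 2*6) + 37) - 163 = (6*(1 + 12) + 37) - 163 = (6*13 + 37) - 163 = (78 + 37) - 163 = 115 - 163 = -48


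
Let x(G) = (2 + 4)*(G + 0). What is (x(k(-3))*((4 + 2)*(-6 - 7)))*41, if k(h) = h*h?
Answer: -172692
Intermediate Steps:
k(h) = h**2
x(G) = 6*G
(x(k(-3))*((4 + 2)*(-6 - 7)))*41 = ((6*(-3)**2)*((4 + 2)*(-6 - 7)))*41 = ((6*9)*(6*(-13)))*41 = (54*(-78))*41 = -4212*41 = -172692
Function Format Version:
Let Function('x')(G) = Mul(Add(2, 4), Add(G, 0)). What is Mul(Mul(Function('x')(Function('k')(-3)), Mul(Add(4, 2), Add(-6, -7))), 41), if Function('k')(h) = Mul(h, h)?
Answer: -172692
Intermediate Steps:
Function('k')(h) = Pow(h, 2)
Function('x')(G) = Mul(6, G)
Mul(Mul(Function('x')(Function('k')(-3)), Mul(Add(4, 2), Add(-6, -7))), 41) = Mul(Mul(Mul(6, Pow(-3, 2)), Mul(Add(4, 2), Add(-6, -7))), 41) = Mul(Mul(Mul(6, 9), Mul(6, -13)), 41) = Mul(Mul(54, -78), 41) = Mul(-4212, 41) = -172692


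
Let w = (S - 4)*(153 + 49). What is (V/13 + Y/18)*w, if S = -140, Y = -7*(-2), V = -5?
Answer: -148672/13 ≈ -11436.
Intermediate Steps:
Y = 14
w = -29088 (w = (-140 - 4)*(153 + 49) = -144*202 = -29088)
(V/13 + Y/18)*w = (-5/13 + 14/18)*(-29088) = (-5*1/13 + 14*(1/18))*(-29088) = (-5/13 + 7/9)*(-29088) = (46/117)*(-29088) = -148672/13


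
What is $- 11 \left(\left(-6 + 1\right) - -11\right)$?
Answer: $-66$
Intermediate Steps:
$- 11 \left(\left(-6 + 1\right) - -11\right) = - 11 \left(-5 + 11\right) = \left(-11\right) 6 = -66$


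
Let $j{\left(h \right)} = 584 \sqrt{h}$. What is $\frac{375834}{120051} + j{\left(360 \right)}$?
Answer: $\frac{125278}{40017} + 3504 \sqrt{10} \approx 11084.0$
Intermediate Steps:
$\frac{375834}{120051} + j{\left(360 \right)} = \frac{375834}{120051} + 584 \sqrt{360} = 375834 \cdot \frac{1}{120051} + 584 \cdot 6 \sqrt{10} = \frac{125278}{40017} + 3504 \sqrt{10}$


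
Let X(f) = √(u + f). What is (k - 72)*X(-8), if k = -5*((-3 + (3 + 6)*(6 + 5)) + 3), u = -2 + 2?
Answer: -1134*I*√2 ≈ -1603.7*I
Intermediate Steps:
u = 0
X(f) = √f (X(f) = √(0 + f) = √f)
k = -495 (k = -5*((-3 + 9*11) + 3) = -5*((-3 + 99) + 3) = -5*(96 + 3) = -5*99 = -495)
(k - 72)*X(-8) = (-495 - 72)*√(-8) = -1134*I*√2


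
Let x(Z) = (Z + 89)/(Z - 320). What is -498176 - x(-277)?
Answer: -297411260/597 ≈ -4.9818e+5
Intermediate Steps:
x(Z) = (89 + Z)/(-320 + Z)
-498176 - x(-277) = -498176 - (89 - 277)/(-320 - 277) = -498176 - (-188)/(-597) = -498176 - (-1)*(-188)/597 = -498176 - 1*188/597 = -498176 - 188/597 = -297411260/597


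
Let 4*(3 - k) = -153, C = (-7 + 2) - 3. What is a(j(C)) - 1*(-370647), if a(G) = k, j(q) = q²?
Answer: 1482753/4 ≈ 3.7069e+5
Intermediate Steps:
C = -8 (C = -5 - 3 = -8)
k = 165/4 (k = 3 - ¼*(-153) = 3 + 153/4 = 165/4 ≈ 41.250)
a(G) = 165/4
a(j(C)) - 1*(-370647) = 165/4 - 1*(-370647) = 165/4 + 370647 = 1482753/4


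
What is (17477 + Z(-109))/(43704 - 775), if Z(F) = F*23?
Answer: 14970/42929 ≈ 0.34872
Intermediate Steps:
Z(F) = 23*F
(17477 + Z(-109))/(43704 - 775) = (17477 + 23*(-109))/(43704 - 775) = (17477 - 2507)/42929 = 14970*(1/42929) = 14970/42929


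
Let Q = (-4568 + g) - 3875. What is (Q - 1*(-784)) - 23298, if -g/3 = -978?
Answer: -28023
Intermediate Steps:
g = 2934 (g = -3*(-978) = 2934)
Q = -5509 (Q = (-4568 + 2934) - 3875 = -1634 - 3875 = -5509)
(Q - 1*(-784)) - 23298 = (-5509 - 1*(-784)) - 23298 = (-5509 + 784) - 23298 = -4725 - 23298 = -28023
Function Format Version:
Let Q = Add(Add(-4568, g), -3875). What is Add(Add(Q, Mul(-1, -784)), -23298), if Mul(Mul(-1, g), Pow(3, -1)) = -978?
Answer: -28023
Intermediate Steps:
g = 2934 (g = Mul(-3, -978) = 2934)
Q = -5509 (Q = Add(Add(-4568, 2934), -3875) = Add(-1634, -3875) = -5509)
Add(Add(Q, Mul(-1, -784)), -23298) = Add(Add(-5509, Mul(-1, -784)), -23298) = Add(Add(-5509, 784), -23298) = Add(-4725, -23298) = -28023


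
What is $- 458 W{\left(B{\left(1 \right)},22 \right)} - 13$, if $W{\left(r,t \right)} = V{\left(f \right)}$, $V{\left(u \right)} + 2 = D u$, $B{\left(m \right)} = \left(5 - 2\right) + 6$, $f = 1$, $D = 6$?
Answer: $-1845$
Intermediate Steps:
$B{\left(m \right)} = 9$ ($B{\left(m \right)} = 3 + 6 = 9$)
$V{\left(u \right)} = -2 + 6 u$
$W{\left(r,t \right)} = 4$ ($W{\left(r,t \right)} = -2 + 6 \cdot 1 = -2 + 6 = 4$)
$- 458 W{\left(B{\left(1 \right)},22 \right)} - 13 = \left(-458\right) 4 - 13 = -1832 - 13 = -1845$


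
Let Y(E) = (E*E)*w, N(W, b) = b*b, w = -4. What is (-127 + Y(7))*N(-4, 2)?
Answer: -1292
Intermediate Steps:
N(W, b) = b²
Y(E) = -4*E² (Y(E) = (E*E)*(-4) = E²*(-4) = -4*E²)
(-127 + Y(7))*N(-4, 2) = (-127 - 4*7²)*2² = (-127 - 4*49)*4 = (-127 - 196)*4 = -323*4 = -1292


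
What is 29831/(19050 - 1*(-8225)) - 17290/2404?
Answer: -199935513/32784550 ≈ -6.0985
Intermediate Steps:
29831/(19050 - 1*(-8225)) - 17290/2404 = 29831/(19050 + 8225) - 17290*1/2404 = 29831/27275 - 8645/1202 = -199935513/32784550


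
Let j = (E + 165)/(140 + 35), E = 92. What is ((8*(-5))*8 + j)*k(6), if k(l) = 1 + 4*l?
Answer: -55743/7 ≈ -7963.3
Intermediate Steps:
j = 257/175 (j = (92 + 165)/(140 + 35) = 257/175 ≈ 1.4686)
((8*(-5))*8 + j)*k(6) = ((8*(-5))*8 + 257/175)*(1 + 4*6) = (-40*8 + 257/175)*(1 + 24) = (-320 + 257/175)*25 = -55743/175*25 = -55743/7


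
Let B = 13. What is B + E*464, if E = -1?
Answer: -451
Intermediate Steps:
B + E*464 = 13 - 1*464 = 13 - 464 = -451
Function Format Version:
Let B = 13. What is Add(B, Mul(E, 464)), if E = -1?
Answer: -451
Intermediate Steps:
Add(B, Mul(E, 464)) = Add(13, Mul(-1, 464)) = Add(13, -464) = -451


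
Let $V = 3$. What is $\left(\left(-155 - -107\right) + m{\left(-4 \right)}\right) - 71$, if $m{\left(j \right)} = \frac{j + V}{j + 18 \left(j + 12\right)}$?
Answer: $- \frac{16661}{140} \approx -119.01$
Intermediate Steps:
$m{\left(j \right)} = \frac{3 + j}{216 + 19 j}$ ($m{\left(j \right)} = \frac{j + 3}{j + 18 \left(j + 12\right)} = \frac{3 + j}{j + 18 \left(12 + j\right)} = \frac{3 + j}{j + \left(216 + 18 j\right)} = \frac{3 + j}{216 + 19 j}$)
$\left(\left(-155 - -107\right) + m{\left(-4 \right)}\right) - 71 = \left(\left(-155 - -107\right) + \frac{3 - 4}{216 + 19 \left(-4\right)}\right) - 71 = \left(\left(-155 + 107\right) + \frac{1}{216 - 76} \left(-1\right)\right) - 71 = \left(-48 + \frac{1}{140} \left(-1\right)\right) - 71 = \left(-48 - \frac{1}{140}\right) - 71 = - \frac{6721}{140} - 71 = - \frac{16661}{140}$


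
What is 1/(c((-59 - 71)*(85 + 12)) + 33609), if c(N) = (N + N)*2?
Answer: -1/16831 ≈ -5.9414e-5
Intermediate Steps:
c(N) = 4*N (c(N) = (2*N)*2 = 4*N)
1/(c((-59 - 71)*(85 + 12)) + 33609) = 1/(4*((-59 - 71)*(85 + 12)) + 33609) = 1/(4*(-130*97) + 33609) = 1/(4*(-12610) + 33609) = 1/(-50440 + 33609) = 1/(-16831) = -1/16831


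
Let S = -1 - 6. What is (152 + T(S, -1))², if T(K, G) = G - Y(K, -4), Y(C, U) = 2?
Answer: 22201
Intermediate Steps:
S = -7
T(K, G) = -2 + G (T(K, G) = G - 1*2 = G - 2 = -2 + G)
(152 + T(S, -1))² = (152 + (-2 - 1))² = (152 - 3)² = 149² = 22201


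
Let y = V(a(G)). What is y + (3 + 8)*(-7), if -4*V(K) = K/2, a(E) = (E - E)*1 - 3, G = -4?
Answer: -613/8 ≈ -76.625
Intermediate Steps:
a(E) = -3 (a(E) = 0*1 - 3 = 0 - 3 = -3)
V(K) = -K/8 (V(K) = -K/(4*2) = -K/8)
y = 3/8 (y = -1/8*(-3) = 3/8 ≈ 0.37500)
y + (3 + 8)*(-7) = 3/8 + (3 + 8)*(-7) = 3/8 + 11*(-7) = 3/8 - 77 = -613/8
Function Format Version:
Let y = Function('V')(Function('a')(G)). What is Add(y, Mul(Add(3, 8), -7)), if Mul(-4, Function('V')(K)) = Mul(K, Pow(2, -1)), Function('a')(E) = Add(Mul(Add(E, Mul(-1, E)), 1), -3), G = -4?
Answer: Rational(-613, 8) ≈ -76.625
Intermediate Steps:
Function('a')(E) = -3 (Function('a')(E) = Add(Mul(0, 1), -3) = Add(0, -3) = -3)
Function('V')(K) = Mul(Rational(-1, 8), K) (Function('V')(K) = Mul(Rational(-1, 4), Mul(K, Pow(2, -1))) = Mul(Rational(-1, 4), Mul(K, Rational(1, 2))) = Mul(Rational(-1, 4), Mul(Rational(1, 2), K)) = Mul(Rational(-1, 8), K))
y = Rational(3, 8) (y = Mul(Rational(-1, 8), -3) = Rational(3, 8) ≈ 0.37500)
Add(y, Mul(Add(3, 8), -7)) = Add(Rational(3, 8), Mul(Add(3, 8), -7)) = Add(Rational(3, 8), Mul(11, -7)) = Add(Rational(3, 8), -77) = Rational(-613, 8)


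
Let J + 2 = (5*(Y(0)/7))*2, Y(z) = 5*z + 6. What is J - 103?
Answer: -675/7 ≈ -96.429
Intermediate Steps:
Y(z) = 6 + 5*z
J = 46/7 (J = -2 + (5*((6 + 5*0)/7))*2 = -2 + (5*((6 + 0)*(⅐)))*2 = -2 + (5*(6*(⅐)))*2 = -2 + (5*(6/7))*2 = -2 + (30/7)*2 = -2 + 60/7 = 46/7 ≈ 6.5714)
J - 103 = 46/7 - 103 = -675/7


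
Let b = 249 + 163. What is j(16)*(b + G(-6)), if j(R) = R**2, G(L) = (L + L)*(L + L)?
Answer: 142336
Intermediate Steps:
b = 412
G(L) = 4*L**2 (G(L) = (2*L)*(2*L) = 4*L**2)
j(16)*(b + G(-6)) = 16**2*(412 + 4*(-6)**2) = 256*(412 + 4*36) = 256*(412 + 144) = 256*556 = 142336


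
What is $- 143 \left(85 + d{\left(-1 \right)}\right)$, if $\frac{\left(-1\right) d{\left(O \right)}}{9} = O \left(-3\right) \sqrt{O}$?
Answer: $-12155 + 3861 i \approx -12155.0 + 3861.0 i$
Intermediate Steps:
$d{\left(O \right)} = 27 O^{\frac{3}{2}}$ ($d{\left(O \right)} = - 9 O \left(-3\right) \sqrt{O} = - 9 - 3 O \sqrt{O} = - 9 \left(- 3 O^{\frac{3}{2}}\right) = 27 O^{\frac{3}{2}}$)
$- 143 \left(85 + d{\left(-1 \right)}\right) = - 143 \left(85 + 27 \left(-1\right)^{\frac{3}{2}}\right) = - 143 \left(85 + 27 \left(- i\right)\right) = - 143 \left(85 - 27 i\right) = -12155 + 3861 i$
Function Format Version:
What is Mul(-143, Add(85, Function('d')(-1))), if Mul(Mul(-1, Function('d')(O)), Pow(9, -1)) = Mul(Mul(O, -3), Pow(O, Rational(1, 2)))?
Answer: Add(-12155, Mul(3861, I)) ≈ Add(-12155., Mul(3861.0, I))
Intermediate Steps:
Function('d')(O) = Mul(27, Pow(O, Rational(3, 2))) (Function('d')(O) = Mul(-9, Mul(Mul(O, -3), Pow(O, Rational(1, 2)))) = Mul(-9, Mul(Mul(-3, O), Pow(O, Rational(1, 2)))) = Mul(-9, Mul(-3, Pow(O, Rational(3, 2)))) = Mul(27, Pow(O, Rational(3, 2))))
Mul(-143, Add(85, Function('d')(-1))) = Mul(-143, Add(85, Mul(27, Pow(-1, Rational(3, 2))))) = Mul(-143, Add(85, Mul(27, Mul(-1, I)))) = Mul(-143, Add(85, Mul(-27, I))) = Add(-12155, Mul(3861, I))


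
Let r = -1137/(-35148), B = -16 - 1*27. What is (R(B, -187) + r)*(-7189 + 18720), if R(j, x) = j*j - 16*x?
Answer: 654009896085/11716 ≈ 5.5822e+7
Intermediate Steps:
B = -43 (B = -16 - 27 = -43)
r = 379/11716 (r = -1137*(-1/35148) = 379/11716 ≈ 0.032349)
R(j, x) = j² - 16*x
(R(B, -187) + r)*(-7189 + 18720) = (((-43)² - 16*(-187)) + 379/11716)*(-7189 + 18720) = ((1849 + 2992) + 379/11716)*11531 = (4841 + 379/11716)*11531 = (56717535/11716)*11531 = 654009896085/11716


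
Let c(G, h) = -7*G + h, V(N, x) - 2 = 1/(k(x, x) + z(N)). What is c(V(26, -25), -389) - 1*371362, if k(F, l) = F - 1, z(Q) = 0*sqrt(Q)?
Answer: -9665883/26 ≈ -3.7176e+5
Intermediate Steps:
z(Q) = 0
k(F, l) = -1 + F
V(N, x) = 2 + 1/(-1 + x) (V(N, x) = 2 + 1/((-1 + x) + 0) = 2 + 1/(-1 + x))
c(G, h) = h - 7*G
c(V(26, -25), -389) - 1*371362 = (-389 - 7*(-1 + 2*(-25))/(-1 - 25)) - 1*371362 = (-389 - 7*(-1 - 50)/(-26)) - 371362 = (-389 - (-7)*(-51)/26) - 371362 = (-389 - 7*51/26) - 371362 = (-389 - 357/26) - 371362 = -10471/26 - 371362 = -9665883/26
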